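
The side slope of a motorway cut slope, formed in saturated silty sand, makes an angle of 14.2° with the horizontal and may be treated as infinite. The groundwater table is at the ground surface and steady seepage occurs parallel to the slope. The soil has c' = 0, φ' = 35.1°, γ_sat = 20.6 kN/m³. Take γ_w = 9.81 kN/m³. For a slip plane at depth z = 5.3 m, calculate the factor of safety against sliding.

FS = 1.45

With seepage parallel to the slope and the water table at the surface, the effective normal stress on the slip plane uses the buoyant unit weight γ' = γ_sat − γ_w while the driving shear stress uses γ_sat:
FS = [c' + γ' z cos²β tanφ'] / [γ_sat z sinβ cosβ]
(For c' = 0 this reduces to FS = (γ'/γ_sat)·tanφ'/tanβ.)
γ' = 20.6 − 9.81 = 10.79 kN/m³
Numerator = 0.0 + 10.79·5.3·cos²14.2°·tan35.1° = 0.0 + 10.79·5.3·0.9398·0.7028 = 37.773 kPa
Denominator = 20.6·5.3·sin14.2°·cos14.2° = 20.6·5.3·0.2453·0.9694 = 25.964 kPa
FS = 37.773 / 25.964 = 1.455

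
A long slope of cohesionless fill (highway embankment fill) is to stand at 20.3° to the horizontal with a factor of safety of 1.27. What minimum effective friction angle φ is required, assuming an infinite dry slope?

φ = 25.2°

FS = tanφ/tanβ ⇒ tanφ = FS · tanβ = 1.27 · tan20.3° = 0.4698
φ = arctan(0.4698) = 25.16°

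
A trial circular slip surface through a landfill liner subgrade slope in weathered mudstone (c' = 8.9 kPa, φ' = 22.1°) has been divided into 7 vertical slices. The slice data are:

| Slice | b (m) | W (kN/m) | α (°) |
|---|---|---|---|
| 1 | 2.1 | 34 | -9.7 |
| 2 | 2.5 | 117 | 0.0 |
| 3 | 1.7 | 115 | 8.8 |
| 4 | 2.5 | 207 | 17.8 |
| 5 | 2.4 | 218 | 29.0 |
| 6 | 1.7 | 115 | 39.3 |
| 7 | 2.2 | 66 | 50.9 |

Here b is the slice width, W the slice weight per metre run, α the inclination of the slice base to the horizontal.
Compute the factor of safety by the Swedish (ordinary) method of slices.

Ordinary method of slices: FS = Σ[c'·Δl_i + (W_i cosα_i)·tanφ'] / Σ W_i sinα_i, with Δl_i = b_i / cosα_i.
Slice 1: Δl = 2.1/cos(-9.7°) = 2.130 m; N'_1 = 34·cos(-9.7°) = 33.5; c'Δl = 18.96; W sinα = -5.7
Slice 2: Δl = 2.5/cos0.0° = 2.500 m; N'_2 = 117·cos0.0° = 117.0; c'Δl = 22.25; W sinα = 0.0
Slice 3: Δl = 1.7/cos8.8° = 1.720 m; N'_3 = 115·cos8.8° = 113.6; c'Δl = 15.31; W sinα = 17.6
Slice 4: Δl = 2.5/cos17.8° = 2.626 m; N'_4 = 207·cos17.8° = 197.1; c'Δl = 23.37; W sinα = 63.3
Slice 5: Δl = 2.4/cos29.0° = 2.744 m; N'_5 = 218·cos29.0° = 190.7; c'Δl = 24.42; W sinα = 105.7
Slice 6: Δl = 1.7/cos39.3° = 2.197 m; N'_6 = 115·cos39.3° = 89.0; c'Δl = 19.55; W sinα = 72.8
Slice 7: Δl = 2.2/cos50.9° = 3.488 m; N'_7 = 66·cos50.9° = 41.6; c'Δl = 31.05; W sinα = 51.2
Σc'Δl = 154.9 kN/m; ΣN' = 782.5 kN/m; ΣW sinα = 304.9 kN/m
Resisting = 154.9 + 782.5·tan22.1° = 154.9 + 317.8 = 472.7 kN/m
FS = 472.7 / 304.9 = 1.550

FS = 1.55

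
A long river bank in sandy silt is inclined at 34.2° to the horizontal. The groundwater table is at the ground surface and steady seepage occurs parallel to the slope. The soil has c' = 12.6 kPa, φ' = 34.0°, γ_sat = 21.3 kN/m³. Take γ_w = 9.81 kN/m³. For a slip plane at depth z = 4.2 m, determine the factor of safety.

With seepage parallel to the slope and the water table at the surface, the effective normal stress on the slip plane uses the buoyant unit weight γ' = γ_sat − γ_w while the driving shear stress uses γ_sat:
FS = [c' + γ' z cos²β tanφ'] / [γ_sat z sinβ cosβ]
γ' = 21.3 − 9.81 = 11.49 kN/m³
Numerator = 12.6 + 11.49·4.2·cos²34.2°·tan34.0° = 12.6 + 11.49·4.2·0.6841·0.6745 = 34.867 kPa
Denominator = 21.3·4.2·sin34.2°·cos34.2° = 21.3·4.2·0.5621·0.8271 = 41.589 kPa
FS = 34.867 / 41.589 = 0.838

FS = 0.84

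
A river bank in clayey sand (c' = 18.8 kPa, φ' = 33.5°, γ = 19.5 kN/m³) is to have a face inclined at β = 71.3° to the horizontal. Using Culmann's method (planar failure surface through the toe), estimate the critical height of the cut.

Culmann's analysis gives the critical failure plane at α_cr = (β + φ')/2 = (71.3 + 33.5)/2 = 52.4°, and the critical height
H_c = (4c'/γ) · sinβ cosφ' / [1 − cos(β − φ')]
    = (4·18.8/19.5) · sin71.3°·cos33.5° / [1 − cos(37.8°)]
    = 3.856 · 0.9472·0.8339 / [1 − 0.7902]
    = 3.856 · 0.7899 / 0.2098
    = 14.52 m

H_c = 14.52 m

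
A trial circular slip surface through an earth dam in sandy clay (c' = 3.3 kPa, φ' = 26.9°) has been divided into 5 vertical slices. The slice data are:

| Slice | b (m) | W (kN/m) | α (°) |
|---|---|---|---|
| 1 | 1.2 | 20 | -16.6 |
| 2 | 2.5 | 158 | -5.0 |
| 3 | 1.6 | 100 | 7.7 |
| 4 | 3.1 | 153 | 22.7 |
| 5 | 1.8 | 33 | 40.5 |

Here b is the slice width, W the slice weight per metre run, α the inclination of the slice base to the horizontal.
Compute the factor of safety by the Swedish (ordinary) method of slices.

FS = 3.51

Ordinary method of slices: FS = Σ[c'·Δl_i + (W_i cosα_i)·tanφ'] / Σ W_i sinα_i, with Δl_i = b_i / cosα_i.
Slice 1: Δl = 1.2/cos(-16.6°) = 1.252 m; N'_1 = 20·cos(-16.6°) = 19.2; c'Δl = 4.13; W sinα = -5.7
Slice 2: Δl = 2.5/cos(-5.0°) = 2.510 m; N'_2 = 158·cos(-5.0°) = 157.4; c'Δl = 8.28; W sinα = -13.8
Slice 3: Δl = 1.6/cos7.7° = 1.615 m; N'_3 = 100·cos7.7° = 99.1; c'Δl = 5.33; W sinα = 13.4
Slice 4: Δl = 3.1/cos22.7° = 3.360 m; N'_4 = 153·cos22.7° = 141.1; c'Δl = 11.09; W sinα = 59.0
Slice 5: Δl = 1.8/cos40.5° = 2.367 m; N'_5 = 33·cos40.5° = 25.1; c'Δl = 7.81; W sinα = 21.4
Σc'Δl = 36.6 kN/m; ΣN' = 441.9 kN/m; ΣW sinα = 74.4 kN/m
Resisting = 36.6 + 441.9·tan26.9° = 36.6 + 224.2 = 260.8 kN/m
FS = 260.8 / 74.4 = 3.506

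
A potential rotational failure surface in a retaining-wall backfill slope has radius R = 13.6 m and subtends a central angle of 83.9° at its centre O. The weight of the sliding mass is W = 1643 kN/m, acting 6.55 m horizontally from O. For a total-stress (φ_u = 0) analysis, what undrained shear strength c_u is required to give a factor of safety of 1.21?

FS = c_u·L_a·R / (W·d), so c_u = FS·W·d / (L_a·R).
Arc length L_a = R·θ = 13.6·(83.9°·π/180) = 13.6·1.4643 = 19.91 m
c_u = 1.21·1643·6.55 / (19.91·13.6) = 13021.6 / 270.84 = 48.08 kPa

c_u = 48.1 kPa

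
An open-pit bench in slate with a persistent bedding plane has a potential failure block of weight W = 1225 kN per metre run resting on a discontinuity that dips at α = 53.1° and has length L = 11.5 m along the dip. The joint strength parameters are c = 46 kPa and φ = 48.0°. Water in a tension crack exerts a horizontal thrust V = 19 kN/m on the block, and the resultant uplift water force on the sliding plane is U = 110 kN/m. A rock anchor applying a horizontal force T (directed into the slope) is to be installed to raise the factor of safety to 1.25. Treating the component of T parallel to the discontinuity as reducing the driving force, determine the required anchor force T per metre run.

T = 19 kN/m

Resolving forces along and normal to the sliding plane, with the horizontal anchor force T adding T·sinα to the effective normal force and T·cosα acting up the plane against the driving force:
FS = [cL + (W cosα − U − V sinα + T sinα) tanφ] / [W sinα + V cosα − T cosα]
Without the anchor: N' = 610.3 kN/m, driving T_d = 991.0 kN/m, resisting R = 46·11.5 + 610.3·tan48.0° = 1206.8 kN/m, FS = 1.22.
Setting FS = 1.25 and solving for T:
1.25·(991.0 − T cos53.1°) = 1206.8 + T sin53.1°·tan48.0°
T·(sin53.1°·tan48.0° + 1.25·cos53.1°) = 1.25·991.0 − 1206.8
T·(0.7997·1.1106 + 1.25·0.6004) = 1238.8 − 1206.8 = 31.9
T·1.6387 = 31.9
T = 19.5 kN/m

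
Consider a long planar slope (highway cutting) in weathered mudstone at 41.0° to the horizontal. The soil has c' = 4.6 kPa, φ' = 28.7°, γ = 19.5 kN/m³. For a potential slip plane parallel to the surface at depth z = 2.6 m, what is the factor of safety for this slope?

FS = 0.81

For an infinite slope with a slip plane parallel to the surface (no pore pressure): FS = [c' + γz cos²β tanφ'] / [γz sinβ cosβ].
γz = 19.5·2.6 = 50.70 kN/m²
Numerator = 4.6 + 50.70·cos²41.0°·tan28.7° = 4.6 + 50.70·0.5696·0.5475 = 20.410 kPa
Denominator = 50.70·sin41.0°·cos41.0° = 50.70·0.6561·0.7547 = 25.103 kPa
FS = 20.410 / 25.103 = 0.813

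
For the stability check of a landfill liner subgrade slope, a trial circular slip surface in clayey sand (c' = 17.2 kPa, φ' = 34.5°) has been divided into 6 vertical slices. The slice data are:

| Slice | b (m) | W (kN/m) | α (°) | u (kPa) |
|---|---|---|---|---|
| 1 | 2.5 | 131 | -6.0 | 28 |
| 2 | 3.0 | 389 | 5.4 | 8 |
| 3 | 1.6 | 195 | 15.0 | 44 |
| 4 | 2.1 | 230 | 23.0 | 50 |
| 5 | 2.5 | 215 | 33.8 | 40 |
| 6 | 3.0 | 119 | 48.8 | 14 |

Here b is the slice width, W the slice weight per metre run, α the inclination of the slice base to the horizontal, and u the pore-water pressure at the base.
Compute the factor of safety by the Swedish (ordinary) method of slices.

FS = 2.10

Ordinary method of slices: FS = Σ[c'·Δl_i + (W_i cosα_i − u_i·Δl_i)·tanφ'] / Σ W_i sinα_i, with Δl_i = b_i / cosα_i.
Slice 1: Δl = 2.5/cos(-6.0°) = 2.514 m; N'_1 = 131·cos(-6.0°) − 28·2.514 = 59.9; c'Δl = 43.24; W sinα = -13.7
Slice 2: Δl = 3.0/cos5.4° = 3.013 m; N'_2 = 389·cos5.4° − 8·3.013 = 363.2; c'Δl = 51.83; W sinα = 36.6
Slice 3: Δl = 1.6/cos15.0° = 1.656 m; N'_3 = 195·cos15.0° − 44·1.656 = 115.5; c'Δl = 28.49; W sinα = 50.5
Slice 4: Δl = 2.1/cos23.0° = 2.281 m; N'_4 = 230·cos23.0° − 50·2.281 = 97.6; c'Δl = 39.24; W sinα = 89.9
Slice 5: Δl = 2.5/cos33.8° = 3.008 m; N'_5 = 215·cos33.8° − 40·3.008 = 58.3; c'Δl = 51.75; W sinα = 119.6
Slice 6: Δl = 3.0/cos48.8° = 4.554 m; N'_6 = 119·cos48.8° − 14·4.554 = 14.6; c'Δl = 78.34; W sinα = 89.5
Σc'Δl = 292.9 kN/m; ΣN' = 709.1 kN/m; ΣW sinα = 372.4 kN/m
Resisting = 292.9 + 709.1·tan34.5° = 292.9 + 487.4 = 780.2 kN/m
FS = 780.2 / 372.4 = 2.095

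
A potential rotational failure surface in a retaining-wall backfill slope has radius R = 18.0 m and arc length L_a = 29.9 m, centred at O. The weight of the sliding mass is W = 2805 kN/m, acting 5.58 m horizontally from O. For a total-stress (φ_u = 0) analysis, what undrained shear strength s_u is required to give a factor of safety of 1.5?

s_u = 43.6 kPa

FS = s_u·L_a·R / (W·d), so s_u = FS·W·d / (L_a·R).
s_u = 1.5·2805·5.58 / (29.90·18.0) = 23477.8 / 538.20 = 43.62 kPa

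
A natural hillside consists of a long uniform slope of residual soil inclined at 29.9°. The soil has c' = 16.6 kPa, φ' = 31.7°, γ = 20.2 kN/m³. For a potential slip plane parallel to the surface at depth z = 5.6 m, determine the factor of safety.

FS = 1.41

For an infinite slope with a slip plane parallel to the surface (no pore pressure): FS = [c' + γz cos²β tanφ'] / [γz sinβ cosβ].
γz = 20.2·5.6 = 113.12 kN/m²
Numerator = 16.6 + 113.12·cos²29.9°·tan31.7° = 16.6 + 113.12·0.7515·0.6176 = 69.104 kPa
Denominator = 113.12·sin29.9°·cos29.9° = 113.12·0.4985·0.8669 = 48.883 kPa
FS = 69.104 / 48.883 = 1.414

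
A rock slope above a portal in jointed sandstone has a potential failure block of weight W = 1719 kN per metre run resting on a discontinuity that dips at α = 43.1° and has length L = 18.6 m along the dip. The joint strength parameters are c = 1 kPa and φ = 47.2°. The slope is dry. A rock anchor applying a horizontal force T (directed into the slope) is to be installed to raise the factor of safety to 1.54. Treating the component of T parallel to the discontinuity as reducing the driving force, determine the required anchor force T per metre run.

T = 233 kN/m

Resolving forces along and normal to the sliding plane, with the horizontal anchor force T adding T·sinα to the effective normal force and T·cosα acting up the plane against the driving force:
FS = [cL + (W cosα + T sinα) tanφ] / [W sinα − T cosα]
Without the anchor: N' = 1255.1 kN/m, driving T_d = 1174.5 kN/m, resisting R = 1·18.6 + 1255.1·tan47.2° = 1374.0 kN/m, FS = 1.17.
Setting FS = 1.54 and solving for T:
1.54·(1174.5 − T cos43.1°) = 1374.0 + T sin43.1°·tan47.2°
T·(sin43.1°·tan47.2° + 1.54·cos43.1°) = 1.54·1174.5 − 1374.0
T·(0.6833·1.0799 + 1.54·0.7302) = 1808.8 − 1374.0 = 434.8
T·1.8623 = 434.8
T = 233.5 kN/m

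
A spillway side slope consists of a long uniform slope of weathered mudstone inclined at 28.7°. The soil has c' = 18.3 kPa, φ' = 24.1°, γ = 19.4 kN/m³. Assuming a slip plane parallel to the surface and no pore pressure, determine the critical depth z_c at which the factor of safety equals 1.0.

z_c = 12.24 m

Setting FS = 1.00 in FS = [c' + γz cos²β tanφ'] / [γz sinβ cosβ] and solving for z:
z = c' / [γ cosβ (FS·sinβ − cosβ·tanφ')]
  = 18.3 / [19.4·cos28.7°·(1.00·sin28.7° − cos28.7°·tan24.1°)]
  = 18.3 / [19.4·0.8771·(1.00·0.4802 − 0.8771·0.4473)]
  = 18.3 / 1.4950 = 12.241 m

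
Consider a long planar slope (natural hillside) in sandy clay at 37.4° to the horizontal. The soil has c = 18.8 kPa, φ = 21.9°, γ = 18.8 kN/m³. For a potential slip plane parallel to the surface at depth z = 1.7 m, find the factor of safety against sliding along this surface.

For an infinite slope with a slip plane parallel to the surface (no pore pressure): FS = [c + γz cos²β tanφ] / [γz sinβ cosβ].
γz = 18.8·1.7 = 31.96 kN/m²
Numerator = 18.8 + 31.96·cos²37.4°·tan21.9° = 18.8 + 31.96·0.6311·0.4020 = 26.908 kPa
Denominator = 31.96·sin37.4°·cos37.4° = 31.96·0.6074·0.7944 = 15.421 kPa
FS = 26.908 / 15.421 = 1.745

FS = 1.74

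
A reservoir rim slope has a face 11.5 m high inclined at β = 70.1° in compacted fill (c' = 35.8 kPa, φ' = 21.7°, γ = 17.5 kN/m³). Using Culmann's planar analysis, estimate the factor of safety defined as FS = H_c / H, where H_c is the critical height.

H_c = (4c'/γ) · sinβ cosφ' / [1 − cos(β − φ')]
    = (4·35.8/17.5) · sin70.1°·cos21.7° / [1 − cos48.4°]
    = 8.183 · 0.8737 / 0.3361 = 21.27 m
FS = H_c / H = 21.27 / 11.5 = 1.850

FS = 1.85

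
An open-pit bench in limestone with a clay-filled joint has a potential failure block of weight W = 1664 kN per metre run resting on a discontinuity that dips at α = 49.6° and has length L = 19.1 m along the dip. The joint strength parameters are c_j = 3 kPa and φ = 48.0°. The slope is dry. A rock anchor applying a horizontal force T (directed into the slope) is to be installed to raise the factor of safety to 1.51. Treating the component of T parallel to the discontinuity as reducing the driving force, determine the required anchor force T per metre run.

Resolving forces along and normal to the sliding plane, with the horizontal anchor force T adding T·sinα to the effective normal force and T·cosα acting up the plane against the driving force:
FS = [c_jL + (W cosα + T sinα) tanφ] / [W sinα − T cosα]
Without the anchor: N' = 1078.5 kN/m, driving T_d = 1267.2 kN/m, resisting R = 3·19.1 + 1078.5·tan48.0° = 1255.1 kN/m, FS = 0.99.
Setting FS = 1.51 and solving for T:
1.51·(1267.2 − T cos49.6°) = 1255.1 + T sin49.6°·tan48.0°
T·(sin49.6°·tan48.0° + 1.51·cos49.6°) = 1.51·1267.2 − 1255.1
T·(0.7615·1.1106 + 1.51·0.6481) = 1913.5 − 1255.1 = 658.4
T·1.8244 = 658.4
T = 360.9 kN/m

T = 361 kN/m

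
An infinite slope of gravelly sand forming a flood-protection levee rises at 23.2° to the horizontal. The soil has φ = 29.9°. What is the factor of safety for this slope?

For a dry cohesionless infinite slope the factor of safety is FS = tanφ / tanβ.
FS = tan29.9° / tan23.2° = 0.5750 / 0.4286 = 1.342

FS = 1.34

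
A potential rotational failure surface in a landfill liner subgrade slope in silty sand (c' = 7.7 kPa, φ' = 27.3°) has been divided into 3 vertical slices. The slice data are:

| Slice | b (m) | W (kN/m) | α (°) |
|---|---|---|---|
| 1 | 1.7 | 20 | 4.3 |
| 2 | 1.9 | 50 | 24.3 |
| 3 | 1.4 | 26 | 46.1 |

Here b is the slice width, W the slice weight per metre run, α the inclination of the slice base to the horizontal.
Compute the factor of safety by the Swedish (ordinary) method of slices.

Ordinary method of slices: FS = Σ[c'·Δl_i + (W_i cosα_i)·tanφ'] / Σ W_i sinα_i, with Δl_i = b_i / cosα_i.
Slice 1: Δl = 1.7/cos4.3° = 1.705 m; N'_1 = 20·cos4.3° = 19.9; c'Δl = 13.13; W sinα = 1.5
Slice 2: Δl = 1.9/cos24.3° = 2.085 m; N'_2 = 50·cos24.3° = 45.6; c'Δl = 16.05; W sinα = 20.6
Slice 3: Δl = 1.4/cos46.1° = 2.019 m; N'_3 = 26·cos46.1° = 18.0; c'Δl = 15.55; W sinα = 18.7
Σc'Δl = 44.7 kN/m; ΣN' = 83.5 kN/m; ΣW sinα = 40.8 kN/m
Resisting = 44.7 + 83.5·tan27.3° = 44.7 + 43.1 = 87.8 kN/m
FS = 87.8 / 40.8 = 2.153

FS = 2.15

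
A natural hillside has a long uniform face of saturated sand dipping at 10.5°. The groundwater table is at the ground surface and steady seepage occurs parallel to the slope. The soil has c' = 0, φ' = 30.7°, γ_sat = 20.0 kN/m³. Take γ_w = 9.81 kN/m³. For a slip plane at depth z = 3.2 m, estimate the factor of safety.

With seepage parallel to the slope and the water table at the surface, the effective normal stress on the slip plane uses the buoyant unit weight γ' = γ_sat − γ_w while the driving shear stress uses γ_sat:
FS = [c' + γ' z cos²β tanφ'] / [γ_sat z sinβ cosβ]
(For c' = 0 this reduces to FS = (γ'/γ_sat)·tanφ'/tanβ.)
γ' = 20.0 − 9.81 = 10.19 kN/m³
Numerator = 0.0 + 10.19·3.2·cos²10.5°·tan30.7° = 0.0 + 10.19·3.2·0.9668·0.5938 = 18.718 kPa
Denominator = 20.0·3.2·sin10.5°·cos10.5° = 20.0·3.2·0.1822·0.9833 = 11.468 kPa
FS = 18.718 / 11.468 = 1.632

FS = 1.63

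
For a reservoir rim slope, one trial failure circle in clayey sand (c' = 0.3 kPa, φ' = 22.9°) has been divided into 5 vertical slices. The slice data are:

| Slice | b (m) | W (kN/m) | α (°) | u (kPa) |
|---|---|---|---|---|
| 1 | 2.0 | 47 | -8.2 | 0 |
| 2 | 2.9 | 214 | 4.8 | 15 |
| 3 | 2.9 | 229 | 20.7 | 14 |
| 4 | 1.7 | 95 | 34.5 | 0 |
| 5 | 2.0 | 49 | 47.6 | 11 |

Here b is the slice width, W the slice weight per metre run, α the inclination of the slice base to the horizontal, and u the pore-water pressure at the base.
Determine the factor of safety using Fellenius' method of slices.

Ordinary method of slices: FS = Σ[c'·Δl_i + (W_i cosα_i − u_i·Δl_i)·tanφ'] / Σ W_i sinα_i, with Δl_i = b_i / cosα_i.
Slice 1: Δl = 2.0/cos(-8.2°) = 2.021 m; N'_1 = 47·cos(-8.2°) − 0·2.021 = 46.5; c'Δl = 0.61; W sinα = -6.7
Slice 2: Δl = 2.9/cos4.8° = 2.910 m; N'_2 = 214·cos4.8° − 15·2.910 = 169.6; c'Δl = 0.87; W sinα = 17.9
Slice 3: Δl = 2.9/cos20.7° = 3.100 m; N'_3 = 229·cos20.7° − 14·3.100 = 170.8; c'Δl = 0.93; W sinα = 80.9
Slice 4: Δl = 1.7/cos34.5° = 2.063 m; N'_4 = 95·cos34.5° − 0·2.063 = 78.3; c'Δl = 0.62; W sinα = 53.8
Slice 5: Δl = 2.0/cos47.6° = 2.966 m; N'_5 = 49·cos47.6° − 11·2.966 = 0.4; c'Δl = 0.89; W sinα = 36.2
Σc'Δl = 3.9 kN/m; ΣN' = 465.6 kN/m; ΣW sinα = 182.1 kN/m
Resisting = 3.9 + 465.6·tan22.9° = 3.9 + 196.7 = 200.6 kN/m
FS = 200.6 / 182.1 = 1.101

FS = 1.10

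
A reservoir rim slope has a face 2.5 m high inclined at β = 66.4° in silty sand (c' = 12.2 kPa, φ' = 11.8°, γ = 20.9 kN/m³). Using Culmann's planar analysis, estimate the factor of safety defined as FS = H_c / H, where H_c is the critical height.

H_c = (4c'/γ) · sinβ cosφ' / [1 − cos(β − φ')]
    = (4·12.2/20.9) · sin66.4°·cos11.8° / [1 − cos54.6°]
    = 2.335 · 0.8970 / 0.4207 = 4.98 m
FS = H_c / H = 4.98 / 2.5 = 1.991

FS = 1.99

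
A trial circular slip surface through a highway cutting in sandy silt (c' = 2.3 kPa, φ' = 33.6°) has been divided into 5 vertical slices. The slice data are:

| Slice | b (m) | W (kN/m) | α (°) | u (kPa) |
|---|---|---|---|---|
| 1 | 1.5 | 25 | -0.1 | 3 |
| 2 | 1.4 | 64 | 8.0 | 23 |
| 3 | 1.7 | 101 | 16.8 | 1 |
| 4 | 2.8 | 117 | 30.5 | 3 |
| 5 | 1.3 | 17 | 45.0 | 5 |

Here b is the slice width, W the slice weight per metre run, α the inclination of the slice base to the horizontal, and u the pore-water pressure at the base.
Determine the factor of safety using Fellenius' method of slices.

Ordinary method of slices: FS = Σ[c'·Δl_i + (W_i cosα_i − u_i·Δl_i)·tanφ'] / Σ W_i sinα_i, with Δl_i = b_i / cosα_i.
Slice 1: Δl = 1.5/cos(-0.1°) = 1.500 m; N'_1 = 25·cos(-0.1°) − 3·1.500 = 20.5; c'Δl = 3.45; W sinα = -0.0
Slice 2: Δl = 1.4/cos8.0° = 1.414 m; N'_2 = 64·cos8.0° − 23·1.414 = 30.9; c'Δl = 3.25; W sinα = 8.9
Slice 3: Δl = 1.7/cos16.8° = 1.776 m; N'_3 = 101·cos16.8° − 1·1.776 = 94.9; c'Δl = 4.08; W sinα = 29.2
Slice 4: Δl = 2.8/cos30.5° = 3.250 m; N'_4 = 117·cos30.5° − 3·3.250 = 91.1; c'Δl = 7.47; W sinα = 59.4
Slice 5: Δl = 1.3/cos45.0° = 1.838 m; N'_5 = 17·cos45.0° − 5·1.838 = 2.8; c'Δl = 4.23; W sinα = 12.0
Σc'Δl = 22.5 kN/m; ΣN' = 240.2 kN/m; ΣW sinα = 109.5 kN/m
Resisting = 22.5 + 240.2·tan33.6° = 22.5 + 159.6 = 182.1 kN/m
FS = 182.1 / 109.5 = 1.663

FS = 1.66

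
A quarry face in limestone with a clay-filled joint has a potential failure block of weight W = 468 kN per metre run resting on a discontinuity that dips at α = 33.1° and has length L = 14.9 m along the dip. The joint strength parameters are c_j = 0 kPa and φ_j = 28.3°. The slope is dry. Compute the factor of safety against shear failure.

Resolving the block weight along and normal to the plane and applying the Mohr–Coulomb strength on the joint:
N' = W cosα = 468·cos33.1° = 392.1 kN/m
Driving force T = W sinα = 468·sin33.1° = 255.6 kN/m
Resisting force R = c_j·L + N'·tanφ_j = 0·14.9 + 392.1·tan28.3° = 0.0 + 211.1 = 211.1 kN/m
FS = R / T = 211.1 / 255.6 = 0.826

FS = 0.83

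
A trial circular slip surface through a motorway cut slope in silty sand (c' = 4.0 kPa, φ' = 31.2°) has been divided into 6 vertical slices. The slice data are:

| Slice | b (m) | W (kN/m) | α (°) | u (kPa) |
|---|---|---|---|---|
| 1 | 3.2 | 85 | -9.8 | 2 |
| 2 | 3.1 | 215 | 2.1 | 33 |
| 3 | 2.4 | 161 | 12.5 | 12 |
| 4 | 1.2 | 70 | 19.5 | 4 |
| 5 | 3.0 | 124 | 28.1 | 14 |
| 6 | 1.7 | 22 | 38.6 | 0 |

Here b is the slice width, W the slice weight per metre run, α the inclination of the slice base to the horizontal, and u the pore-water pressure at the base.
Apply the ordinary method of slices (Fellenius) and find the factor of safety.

Ordinary method of slices: FS = Σ[c'·Δl_i + (W_i cosα_i − u_i·Δl_i)·tanφ'] / Σ W_i sinα_i, with Δl_i = b_i / cosα_i.
Slice 1: Δl = 3.2/cos(-9.8°) = 3.247 m; N'_1 = 85·cos(-9.8°) − 2·3.247 = 77.3; c'Δl = 12.99; W sinα = -14.5
Slice 2: Δl = 3.1/cos2.1° = 3.102 m; N'_2 = 215·cos2.1° − 33·3.102 = 112.5; c'Δl = 12.41; W sinα = 7.9
Slice 3: Δl = 2.4/cos12.5° = 2.458 m; N'_3 = 161·cos12.5° − 12·2.458 = 127.7; c'Δl = 9.83; W sinα = 34.8
Slice 4: Δl = 1.2/cos19.5° = 1.273 m; N'_4 = 70·cos19.5° − 4·1.273 = 60.9; c'Δl = 5.09; W sinα = 23.4
Slice 5: Δl = 3.0/cos28.1° = 3.401 m; N'_5 = 124·cos28.1° − 14·3.401 = 61.8; c'Δl = 13.60; W sinα = 58.4
Slice 6: Δl = 1.7/cos38.6° = 2.175 m; N'_6 = 22·cos38.6° − 0·2.175 = 17.2; c'Δl = 8.70; W sinα = 13.7
Σc'Δl = 62.6 kN/m; ΣN' = 457.3 kN/m; ΣW sinα = 123.8 kN/m
Resisting = 62.6 + 457.3·tan31.2° = 62.6 + 276.9 = 339.6 kN/m
FS = 339.6 / 123.8 = 2.744

FS = 2.74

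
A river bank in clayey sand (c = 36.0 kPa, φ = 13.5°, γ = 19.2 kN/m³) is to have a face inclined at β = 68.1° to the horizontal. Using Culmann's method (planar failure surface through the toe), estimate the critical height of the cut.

Culmann's analysis gives the critical failure plane at α_cr = (β + φ)/2 = (68.1 + 13.5)/2 = 40.8°, and the critical height
H_c = (4c/γ) · sinβ cosφ / [1 − cos(β − φ)]
    = (4·36.0/19.2) · sin68.1°·cos13.5° / [1 − cos(54.6°)]
    = 7.500 · 0.9278·0.9724 / [1 − 0.5793]
    = 7.500 · 0.9022 / 0.4207
    = 16.08 m

H_c = 16.08 m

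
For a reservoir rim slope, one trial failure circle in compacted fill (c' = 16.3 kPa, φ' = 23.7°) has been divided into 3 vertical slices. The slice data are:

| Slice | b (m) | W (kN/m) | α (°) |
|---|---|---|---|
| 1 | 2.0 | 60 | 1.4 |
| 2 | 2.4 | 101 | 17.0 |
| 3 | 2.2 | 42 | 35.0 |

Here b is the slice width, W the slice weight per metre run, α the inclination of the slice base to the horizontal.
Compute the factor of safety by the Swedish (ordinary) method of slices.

FS = 3.65

Ordinary method of slices: FS = Σ[c'·Δl_i + (W_i cosα_i)·tanφ'] / Σ W_i sinα_i, with Δl_i = b_i / cosα_i.
Slice 1: Δl = 2.0/cos1.4° = 2.001 m; N'_1 = 60·cos1.4° = 60.0; c'Δl = 32.61; W sinα = 1.5
Slice 2: Δl = 2.4/cos17.0° = 2.510 m; N'_2 = 101·cos17.0° = 96.6; c'Δl = 40.91; W sinα = 29.5
Slice 3: Δl = 2.2/cos35.0° = 2.686 m; N'_3 = 42·cos35.0° = 34.4; c'Δl = 43.78; W sinα = 24.1
Σc'Δl = 117.3 kN/m; ΣN' = 191.0 kN/m; ΣW sinα = 55.1 kN/m
Resisting = 117.3 + 191.0·tan23.7° = 117.3 + 83.8 = 201.1 kN/m
FS = 201.1 / 55.1 = 3.651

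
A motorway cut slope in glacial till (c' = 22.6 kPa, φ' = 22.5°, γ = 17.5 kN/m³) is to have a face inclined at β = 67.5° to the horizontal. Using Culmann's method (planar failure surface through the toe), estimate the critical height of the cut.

Culmann's analysis gives the critical failure plane at α_cr = (β + φ')/2 = (67.5 + 22.5)/2 = 45.0°, and the critical height
H_c = (4c'/γ) · sinβ cosφ' / [1 − cos(β − φ')]
    = (4·22.6/17.5) · sin67.5°·cos22.5° / [1 − cos(45.0°)]
    = 5.166 · 0.9239·0.9239 / [1 − 0.7071]
    = 5.166 · 0.8536 / 0.2929
    = 15.05 m

H_c = 15.05 m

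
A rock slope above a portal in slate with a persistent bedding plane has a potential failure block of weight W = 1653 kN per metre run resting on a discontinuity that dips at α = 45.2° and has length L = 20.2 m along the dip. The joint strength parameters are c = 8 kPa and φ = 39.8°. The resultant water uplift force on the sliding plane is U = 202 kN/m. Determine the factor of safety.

FS = 0.82

Resolving the block weight along and normal to the plane and applying the Mohr–Coulomb strength on the joint:
N' = W cosα − U = 1653·cos45.2° − 202 = 962.8 kN/m
Driving force T = W sinα = 1653·sin45.2° = 1172.9 kN/m
Resisting force R = c·L + N'·tanφ = 8·20.2 + 962.8·tan39.8° = 161.6 + 802.1 = 963.7 kN/m
FS = R / T = 963.7 / 1172.9 = 0.822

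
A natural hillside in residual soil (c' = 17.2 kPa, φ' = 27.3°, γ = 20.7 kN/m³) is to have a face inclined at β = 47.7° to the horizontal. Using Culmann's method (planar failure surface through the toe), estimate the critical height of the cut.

H_c = 34.83 m

Culmann's analysis gives the critical failure plane at α_cr = (β + φ')/2 = (47.7 + 27.3)/2 = 37.5°, and the critical height
H_c = (4c'/γ) · sinβ cosφ' / [1 − cos(β − φ')]
    = (4·17.2/20.7) · sin47.7°·cos27.3° / [1 − cos(20.4°)]
    = 3.324 · 0.7396·0.8886 / [1 − 0.9373]
    = 3.324 · 0.6572 / 0.0627
    = 34.83 m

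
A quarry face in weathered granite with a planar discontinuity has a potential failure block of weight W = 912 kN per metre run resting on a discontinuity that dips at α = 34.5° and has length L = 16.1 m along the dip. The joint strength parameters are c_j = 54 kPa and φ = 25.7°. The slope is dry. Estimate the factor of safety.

FS = 2.38

Resolving the block weight along and normal to the plane and applying the Mohr–Coulomb strength on the joint:
N' = W cosα = 912·cos34.5° = 751.6 kN/m
Driving force T = W sinα = 912·sin34.5° = 516.6 kN/m
Resisting force R = c_j·L + N'·tanφ = 54·16.1 + 751.6·tan25.7° = 869.4 + 361.7 = 1231.1 kN/m
FS = R / T = 1231.1 / 516.6 = 2.383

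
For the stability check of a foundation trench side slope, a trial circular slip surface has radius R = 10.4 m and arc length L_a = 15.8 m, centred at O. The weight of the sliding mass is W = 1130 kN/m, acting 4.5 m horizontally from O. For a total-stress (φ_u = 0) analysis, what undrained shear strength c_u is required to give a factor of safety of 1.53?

FS = c_u·L_a·R / (W·d), so c_u = FS·W·d / (L_a·R).
c_u = 1.53·1130·4.5 / (15.80·10.4) = 7780.1 / 164.32 = 47.35 kPa

c_u = 47.3 kPa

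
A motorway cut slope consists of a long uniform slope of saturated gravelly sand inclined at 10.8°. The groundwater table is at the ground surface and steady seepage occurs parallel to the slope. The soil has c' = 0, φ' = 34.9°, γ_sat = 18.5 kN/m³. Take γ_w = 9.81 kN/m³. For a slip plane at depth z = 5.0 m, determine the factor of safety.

With seepage parallel to the slope and the water table at the surface, the effective normal stress on the slip plane uses the buoyant unit weight γ' = γ_sat − γ_w while the driving shear stress uses γ_sat:
FS = [c' + γ' z cos²β tanφ'] / [γ_sat z sinβ cosβ]
(For c' = 0 this reduces to FS = (γ'/γ_sat)·tanφ'/tanβ.)
γ' = 18.5 − 9.81 = 8.69 kN/m³
Numerator = 0.0 + 8.69·5.0·cos²10.8°·tan34.9° = 0.0 + 8.69·5.0·0.9649·0.6976 = 29.247 kPa
Denominator = 18.5·5.0·sin10.8°·cos10.8° = 18.5·5.0·0.1874·0.9823 = 17.026 kPa
FS = 29.247 / 17.026 = 1.718

FS = 1.72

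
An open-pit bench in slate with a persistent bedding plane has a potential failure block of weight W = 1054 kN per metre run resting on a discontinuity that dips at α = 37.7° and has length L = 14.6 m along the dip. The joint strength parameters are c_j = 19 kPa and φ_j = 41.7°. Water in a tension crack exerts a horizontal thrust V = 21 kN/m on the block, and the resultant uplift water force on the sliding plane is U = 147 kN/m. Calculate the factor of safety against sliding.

Resolving the block weight along and normal to the plane and applying the Mohr–Coulomb strength on the joint:
N' = W cosα − U − V sinα = 1054·cos37.7° − 147 − 21·sin37.7° = 674.1 kN/m
Driving force T = W sinα + V cosα = 1054·sin37.7° + 21·cos37.7° = 661.2 kN/m
Resisting force R = c_j·L + N'·tanφ_j = 19·14.6 + 674.1·tan41.7° = 277.4 + 600.6 = 878.0 kN/m
FS = R / T = 878.0 / 661.2 = 1.328

FS = 1.33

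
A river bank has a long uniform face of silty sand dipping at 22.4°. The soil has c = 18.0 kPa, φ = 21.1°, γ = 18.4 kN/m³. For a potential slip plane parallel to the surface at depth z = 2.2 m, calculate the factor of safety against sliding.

For an infinite slope with a slip plane parallel to the surface (no pore pressure): FS = [c + γz cos²β tanφ] / [γz sinβ cosβ].
γz = 18.4·2.2 = 40.48 kN/m²
Numerator = 18.0 + 40.48·cos²22.4°·tan21.1° = 18.0 + 40.48·0.8548·0.3859 = 31.352 kPa
Denominator = 40.48·sin22.4°·cos22.4° = 40.48·0.3811·0.9245 = 14.262 kPa
FS = 31.352 / 14.262 = 2.198

FS = 2.20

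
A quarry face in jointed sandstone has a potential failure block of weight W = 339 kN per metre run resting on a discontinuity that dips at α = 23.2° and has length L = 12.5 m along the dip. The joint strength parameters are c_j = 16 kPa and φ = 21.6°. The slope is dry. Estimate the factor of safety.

FS = 2.42

Resolving the block weight along and normal to the plane and applying the Mohr–Coulomb strength on the joint:
N' = W cosα = 339·cos23.2° = 311.6 kN/m
Driving force T = W sinα = 339·sin23.2° = 133.5 kN/m
Resisting force R = c_j·L + N'·tanφ = 16·12.5 + 311.6·tan21.6° = 200.0 + 123.4 = 323.4 kN/m
FS = R / T = 323.4 / 133.5 = 2.421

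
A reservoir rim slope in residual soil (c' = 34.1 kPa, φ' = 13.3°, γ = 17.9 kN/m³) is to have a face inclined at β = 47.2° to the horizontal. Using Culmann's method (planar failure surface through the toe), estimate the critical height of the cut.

Culmann's analysis gives the critical failure plane at α_cr = (β + φ')/2 = (47.2 + 13.3)/2 = 30.2°, and the critical height
H_c = (4c'/γ) · sinβ cosφ' / [1 − cos(β − φ')]
    = (4·34.1/17.9) · sin47.2°·cos13.3° / [1 − cos(33.9°)]
    = 7.620 · 0.7337·0.9732 / [1 − 0.8300]
    = 7.620 · 0.7141 / 0.1700
    = 32.01 m

H_c = 32.01 m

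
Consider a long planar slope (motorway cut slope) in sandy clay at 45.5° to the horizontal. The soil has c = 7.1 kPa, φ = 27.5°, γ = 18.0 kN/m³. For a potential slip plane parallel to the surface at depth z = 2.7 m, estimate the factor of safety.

FS = 0.80

For an infinite slope with a slip plane parallel to the surface (no pore pressure): FS = [c + γz cos²β tanφ] / [γz sinβ cosβ].
γz = 18.0·2.7 = 48.60 kN/m²
Numerator = 7.1 + 48.60·cos²45.5°·tan27.5° = 7.1 + 48.60·0.4913·0.5206 = 19.529 kPa
Denominator = 48.60·sin45.5°·cos45.5° = 48.60·0.7133·0.7009 = 24.296 kPa
FS = 19.529 / 24.296 = 0.804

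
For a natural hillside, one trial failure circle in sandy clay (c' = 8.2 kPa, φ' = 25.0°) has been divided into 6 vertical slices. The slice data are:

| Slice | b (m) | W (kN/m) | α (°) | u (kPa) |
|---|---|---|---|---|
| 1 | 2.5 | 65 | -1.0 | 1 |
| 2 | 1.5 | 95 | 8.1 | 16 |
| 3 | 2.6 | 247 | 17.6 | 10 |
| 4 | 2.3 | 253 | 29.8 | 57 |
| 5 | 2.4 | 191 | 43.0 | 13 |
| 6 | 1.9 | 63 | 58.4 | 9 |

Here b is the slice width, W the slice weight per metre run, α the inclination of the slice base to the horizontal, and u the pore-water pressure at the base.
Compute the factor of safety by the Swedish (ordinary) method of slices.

FS = 0.93

Ordinary method of slices: FS = Σ[c'·Δl_i + (W_i cosα_i − u_i·Δl_i)·tanφ'] / Σ W_i sinα_i, with Δl_i = b_i / cosα_i.
Slice 1: Δl = 2.5/cos(-1.0°) = 2.500 m; N'_1 = 65·cos(-1.0°) − 1·2.500 = 62.5; c'Δl = 20.50; W sinα = -1.1
Slice 2: Δl = 1.5/cos8.1° = 1.515 m; N'_2 = 95·cos8.1° − 16·1.515 = 69.8; c'Δl = 12.42; W sinα = 13.4
Slice 3: Δl = 2.6/cos17.6° = 2.728 m; N'_3 = 247·cos17.6° − 10·2.728 = 208.2; c'Δl = 22.37; W sinα = 74.7
Slice 4: Δl = 2.3/cos29.8° = 2.650 m; N'_4 = 253·cos29.8° − 57·2.650 = 68.5; c'Δl = 21.73; W sinα = 125.7
Slice 5: Δl = 2.4/cos43.0° = 3.282 m; N'_5 = 191·cos43.0° − 13·3.282 = 97.0; c'Δl = 26.91; W sinα = 130.3
Slice 6: Δl = 1.9/cos58.4° = 3.626 m; N'_6 = 63·cos58.4° − 9·3.626 = 0.4; c'Δl = 29.73; W sinα = 53.7
Σc'Δl = 133.7 kN/m; ΣN' = 506.3 kN/m; ΣW sinα = 396.6 kN/m
Resisting = 133.7 + 506.3·tan25.0° = 133.7 + 236.1 = 369.8 kN/m
FS = 369.8 / 396.6 = 0.932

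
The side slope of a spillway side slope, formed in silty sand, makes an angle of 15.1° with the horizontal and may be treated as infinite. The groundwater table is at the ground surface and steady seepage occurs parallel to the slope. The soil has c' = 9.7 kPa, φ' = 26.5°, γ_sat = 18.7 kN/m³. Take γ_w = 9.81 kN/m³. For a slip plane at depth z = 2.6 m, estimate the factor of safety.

With seepage parallel to the slope and the water table at the surface, the effective normal stress on the slip plane uses the buoyant unit weight γ' = γ_sat − γ_w while the driving shear stress uses γ_sat:
FS = [c' + γ' z cos²β tanφ'] / [γ_sat z sinβ cosβ]
γ' = 18.7 − 9.81 = 8.89 kN/m³
Numerator = 9.7 + 8.89·2.6·cos²15.1°·tan26.5° = 9.7 + 8.89·2.6·0.9321·0.4986 = 20.442 kPa
Denominator = 18.7·2.6·sin15.1°·cos15.1° = 18.7·2.6·0.2605·0.9655 = 12.228 kPa
FS = 20.442 / 12.228 = 1.672

FS = 1.67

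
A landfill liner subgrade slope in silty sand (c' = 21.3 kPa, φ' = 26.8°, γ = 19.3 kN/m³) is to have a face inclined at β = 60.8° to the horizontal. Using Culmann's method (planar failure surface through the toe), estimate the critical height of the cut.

Culmann's analysis gives the critical failure plane at α_cr = (β + φ')/2 = (60.8 + 26.8)/2 = 43.8°, and the critical height
H_c = (4c'/γ) · sinβ cosφ' / [1 − cos(β − φ')]
    = (4·21.3/19.3) · sin60.8°·cos26.8° / [1 − cos(34.0°)]
    = 4.415 · 0.8729·0.8926 / [1 − 0.8290]
    = 4.415 · 0.7792 / 0.1710
    = 20.12 m

H_c = 20.12 m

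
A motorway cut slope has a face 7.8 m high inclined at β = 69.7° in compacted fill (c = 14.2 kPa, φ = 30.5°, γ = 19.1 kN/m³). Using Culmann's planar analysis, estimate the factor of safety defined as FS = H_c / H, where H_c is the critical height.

FS = 1.37

H_c = (4c/γ) · sinβ cosφ / [1 − cos(β − φ)]
    = (4·14.2/19.1) · sin69.7°·cos30.5° / [1 − cos39.2°]
    = 2.974 · 0.8081 / 0.2251 = 10.68 m
FS = H_c / H = 10.68 / 7.8 = 1.369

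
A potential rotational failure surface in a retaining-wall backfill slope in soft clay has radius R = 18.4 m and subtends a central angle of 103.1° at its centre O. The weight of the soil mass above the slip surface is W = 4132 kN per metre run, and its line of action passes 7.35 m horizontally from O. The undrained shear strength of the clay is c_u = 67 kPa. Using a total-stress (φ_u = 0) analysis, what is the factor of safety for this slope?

FS = 1.34

Taking moments about the centre O, the resisting moment is provided by the undrained shear strength acting along the arc:
Arc length L_a = R·θ = 18.4·(103.1°·π/180) = 18.4·1.7994 = 33.11 m
M_R = c_u·L_a·R = 67·33.11·18.4 = 40817.5 kN·m/m
M_D = W·d = 4132·7.35 = 30370.2 kN·m/m
FS = M_R / M_D = 40817.5 / 30370.2 = 1.344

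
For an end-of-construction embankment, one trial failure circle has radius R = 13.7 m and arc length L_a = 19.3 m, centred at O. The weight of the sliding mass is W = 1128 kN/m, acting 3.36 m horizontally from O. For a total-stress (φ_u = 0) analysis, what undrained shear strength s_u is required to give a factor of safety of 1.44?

FS = s_u·L_a·R / (W·d), so s_u = FS·W·d / (L_a·R).
s_u = 1.44·1128·3.36 / (19.30·13.7) = 5457.7 / 264.41 = 20.64 kPa

s_u = 20.6 kPa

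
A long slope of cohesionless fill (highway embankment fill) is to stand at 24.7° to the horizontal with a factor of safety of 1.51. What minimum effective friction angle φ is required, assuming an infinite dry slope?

FS = tanφ/tanβ ⇒ tanφ = FS · tanβ = 1.51 · tan24.7° = 0.6945
φ = arctan(0.6945) = 34.78°

φ = 34.8°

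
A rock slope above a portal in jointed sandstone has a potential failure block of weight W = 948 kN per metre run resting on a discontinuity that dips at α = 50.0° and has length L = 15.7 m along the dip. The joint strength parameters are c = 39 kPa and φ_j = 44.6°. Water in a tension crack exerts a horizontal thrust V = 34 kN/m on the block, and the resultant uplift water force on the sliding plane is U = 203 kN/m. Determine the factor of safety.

Resolving the block weight along and normal to the plane and applying the Mohr–Coulomb strength on the joint:
N' = W cosα − U − V sinα = 948·cos50.0° − 203 − 34·sin50.0° = 380.3 kN/m
Driving force T = W sinα + V cosα = 948·sin50.0° + 34·cos50.0° = 748.1 kN/m
Resisting force R = c·L + N'·tanφ_j = 39·15.7 + 380.3·tan44.6° = 612.3 + 375.0 = 987.3 kN/m
FS = R / T = 987.3 / 748.1 = 1.320

FS = 1.32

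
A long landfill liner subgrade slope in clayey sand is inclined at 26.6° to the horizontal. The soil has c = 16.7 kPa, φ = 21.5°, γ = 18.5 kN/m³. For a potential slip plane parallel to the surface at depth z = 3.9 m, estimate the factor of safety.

For an infinite slope with a slip plane parallel to the surface (no pore pressure): FS = [c + γz cos²β tanφ] / [γz sinβ cosβ].
γz = 18.5·3.9 = 72.15 kN/m²
Numerator = 16.7 + 72.15·cos²26.6°·tan21.5° = 16.7 + 72.15·0.7995·0.3939 = 39.423 kPa
Denominator = 72.15·sin26.6°·cos26.6° = 72.15·0.4478·0.8942 = 28.886 kPa
FS = 39.423 / 28.886 = 1.365

FS = 1.36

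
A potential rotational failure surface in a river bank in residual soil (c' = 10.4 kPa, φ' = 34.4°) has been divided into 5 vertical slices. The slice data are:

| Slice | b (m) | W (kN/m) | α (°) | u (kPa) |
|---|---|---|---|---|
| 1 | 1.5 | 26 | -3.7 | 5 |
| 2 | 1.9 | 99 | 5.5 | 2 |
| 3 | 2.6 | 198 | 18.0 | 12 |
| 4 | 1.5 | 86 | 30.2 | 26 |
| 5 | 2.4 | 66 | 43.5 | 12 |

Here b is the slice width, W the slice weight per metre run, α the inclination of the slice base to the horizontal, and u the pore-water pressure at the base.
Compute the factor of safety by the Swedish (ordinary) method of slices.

FS = 2.07

Ordinary method of slices: FS = Σ[c'·Δl_i + (W_i cosα_i − u_i·Δl_i)·tanφ'] / Σ W_i sinα_i, with Δl_i = b_i / cosα_i.
Slice 1: Δl = 1.5/cos(-3.7°) = 1.503 m; N'_1 = 26·cos(-3.7°) − 5·1.503 = 18.4; c'Δl = 15.63; W sinα = -1.7
Slice 2: Δl = 1.9/cos5.5° = 1.909 m; N'_2 = 99·cos5.5° − 2·1.909 = 94.7; c'Δl = 19.85; W sinα = 9.5
Slice 3: Δl = 2.6/cos18.0° = 2.734 m; N'_3 = 198·cos18.0° − 12·2.734 = 155.5; c'Δl = 28.43; W sinα = 61.2
Slice 4: Δl = 1.5/cos30.2° = 1.736 m; N'_4 = 86·cos30.2° − 26·1.736 = 29.2; c'Δl = 18.05; W sinα = 43.3
Slice 5: Δl = 2.4/cos43.5° = 3.309 m; N'_5 = 66·cos43.5° − 12·3.309 = 8.2; c'Δl = 34.41; W sinα = 45.4
Σc'Δl = 116.4 kN/m; ΣN' = 306.0 kN/m; ΣW sinα = 157.7 kN/m
Resisting = 116.4 + 306.0·tan34.4° = 116.4 + 209.5 = 325.9 kN/m
FS = 325.9 / 157.7 = 2.067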